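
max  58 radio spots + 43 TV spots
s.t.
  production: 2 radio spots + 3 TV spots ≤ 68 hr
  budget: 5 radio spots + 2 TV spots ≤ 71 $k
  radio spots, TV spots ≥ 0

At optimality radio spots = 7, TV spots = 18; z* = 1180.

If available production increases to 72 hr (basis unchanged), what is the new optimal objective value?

At the optimum: production uses 68 of 68 (binding); budget uses 71 of 71 (binding).
From A_Bᵀ y = c: 2·y_production + 5·y_budget = 58; 3·y_production + 2·y_budget = 43.
This yields shadow prices y_production = 9, y_budget = 8.
Δz = y_production·Δb = 9 × (4) = 36, so new z* = 1180 + 36 = 1216.

1216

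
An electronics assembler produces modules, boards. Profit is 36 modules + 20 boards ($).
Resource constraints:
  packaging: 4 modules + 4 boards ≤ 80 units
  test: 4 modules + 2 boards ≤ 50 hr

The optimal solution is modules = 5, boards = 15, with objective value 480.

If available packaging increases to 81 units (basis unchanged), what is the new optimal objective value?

481

Check each constraint at x*: packaging 80/80 (tight); test 50/50 (tight).
Dual feasibility on the basic columns requires 4·y_packaging + 4·y_test = 36, 4·y_packaging + 2·y_test = 20.
This yields shadow prices y_packaging = 1, y_test = 8.
Δz = y_packaging·Δb = 1 × (1) = 1, so new z* = 480 + 1 = 481.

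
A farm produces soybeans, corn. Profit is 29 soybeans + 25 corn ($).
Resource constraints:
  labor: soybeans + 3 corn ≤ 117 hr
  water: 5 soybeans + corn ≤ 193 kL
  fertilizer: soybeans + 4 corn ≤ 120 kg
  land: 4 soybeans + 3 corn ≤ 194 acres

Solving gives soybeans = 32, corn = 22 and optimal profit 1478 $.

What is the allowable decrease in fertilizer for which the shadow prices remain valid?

Binding constraints: fertilizer, land. The basis is B = [[1,4],[4,3]] with det -13.
Per unit decrease in fertilizer, x* moves by d = (0.2308, -0.3077).
The basis stays optimal until water becomes binding; allowable decrease = 13 kg.

13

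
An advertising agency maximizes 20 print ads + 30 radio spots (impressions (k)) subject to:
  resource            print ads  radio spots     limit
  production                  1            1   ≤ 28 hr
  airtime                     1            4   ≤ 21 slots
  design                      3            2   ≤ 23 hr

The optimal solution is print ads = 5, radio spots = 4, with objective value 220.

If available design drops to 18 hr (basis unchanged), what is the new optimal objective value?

Binding: airtime and design. Non-binding: production (19 unused).
Since production is not tight, its dual is 0.
Dual feasibility on the basic columns requires 1·y_airtime + 3·y_design = 20, 4·y_airtime + 2·y_design = 30.
Solving: y_airtime = 5, y_design = 5.
Δz = y_design·Δb = 5 × (-5) = -25, so new z* = 220 − 25 = 195.

195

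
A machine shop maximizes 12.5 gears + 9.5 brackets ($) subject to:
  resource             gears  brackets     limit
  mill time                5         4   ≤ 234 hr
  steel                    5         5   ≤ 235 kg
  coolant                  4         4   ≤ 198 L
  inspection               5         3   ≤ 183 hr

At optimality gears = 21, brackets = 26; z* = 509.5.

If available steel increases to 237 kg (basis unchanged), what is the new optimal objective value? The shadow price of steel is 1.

511.5

Δb = 2, so new z* = 509.5 + (1)·(2) = 509.5 + 2 = 511.5.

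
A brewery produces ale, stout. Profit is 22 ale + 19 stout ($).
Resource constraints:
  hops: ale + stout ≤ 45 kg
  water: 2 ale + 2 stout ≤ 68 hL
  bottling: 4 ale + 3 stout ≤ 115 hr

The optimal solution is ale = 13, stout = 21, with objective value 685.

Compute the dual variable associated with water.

5

Check each constraint at x*: hops 34/45 (slack 11); water 68/68 (tight); bottling 115/115 (tight).
By complementary slackness, y = 0 for the non-binding constraint.
From A_Bᵀ y = c: 2·y_water + 4·y_bottling = 22; 2·y_water + 3·y_bottling = 19.
→ y_water = 5 and y_bottling = 3.
Shadow price of water = 5.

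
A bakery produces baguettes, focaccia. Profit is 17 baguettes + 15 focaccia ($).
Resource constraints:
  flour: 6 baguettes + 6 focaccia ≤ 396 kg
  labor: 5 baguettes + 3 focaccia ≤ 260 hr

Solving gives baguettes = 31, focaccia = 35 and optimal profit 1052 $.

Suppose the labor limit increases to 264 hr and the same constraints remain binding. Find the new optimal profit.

Check each constraint at x*: flour 396/396 (tight); labor 260/260 (tight).
The binding rows give the dual system: 6·y_flour + 5·y_labor = 17 and 6·y_flour + 3·y_labor = 15.
This yields shadow prices y_flour = 2, y_labor = 1.
Δz = y_labor·Δb = 1 × (4) = 4, so new z* = 1052 + 4 = 1056.

1056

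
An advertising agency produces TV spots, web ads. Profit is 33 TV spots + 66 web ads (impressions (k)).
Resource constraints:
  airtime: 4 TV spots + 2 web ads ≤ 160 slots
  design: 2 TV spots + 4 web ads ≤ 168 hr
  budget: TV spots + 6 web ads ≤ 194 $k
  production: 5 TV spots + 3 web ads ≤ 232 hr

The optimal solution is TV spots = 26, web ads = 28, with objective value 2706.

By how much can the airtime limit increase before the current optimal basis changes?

Binding constraints: airtime, budget. The basis is B = [[4,2],[1,6]] with det 22.
Per unit increase in airtime, x* moves by d = (0.2727, -0.0455).
The basis stays optimal until design becomes binding; allowable increase = 11 slots.

11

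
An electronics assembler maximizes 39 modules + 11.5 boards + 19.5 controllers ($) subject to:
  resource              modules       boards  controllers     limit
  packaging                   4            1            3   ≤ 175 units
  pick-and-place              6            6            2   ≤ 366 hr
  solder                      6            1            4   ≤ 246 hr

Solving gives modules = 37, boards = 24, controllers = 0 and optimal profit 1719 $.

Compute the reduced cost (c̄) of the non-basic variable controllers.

Binding: pick-and-place and solder. Non-binding: packaging (3 unused).
Since packaging is not tight, its dual is 0.
From A_Bᵀ y = c: 6·y_pick-and-place + 6·y_solder = 39; 6·y_pick-and-place + 1·y_solder = 11.5.
→ y_pick-and-place = 1 and y_solder = 5.5.
Reduced cost of controllers: c₃ − yᵀa₃ = 19.5 − (1·2 + 5.5·4) = 19.5 − 24 = -4.5.

-4.5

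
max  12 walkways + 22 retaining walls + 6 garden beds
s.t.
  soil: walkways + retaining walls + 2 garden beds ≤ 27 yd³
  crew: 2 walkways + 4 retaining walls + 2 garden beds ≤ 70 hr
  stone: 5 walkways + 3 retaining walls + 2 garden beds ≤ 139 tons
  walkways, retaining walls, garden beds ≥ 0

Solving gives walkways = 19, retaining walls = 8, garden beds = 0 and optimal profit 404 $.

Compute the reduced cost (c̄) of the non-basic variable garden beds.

Check each constraint at x*: soil 27/27 (tight); crew 70/70 (tight); stone 119/139 (slack 20).
Slack constraints have shadow price 0 (complementary slackness).
The binding rows give the dual system: 1·y_soil + 2·y_crew = 12 and 1·y_soil + 4·y_crew = 22.
Solving: y_soil = 2, y_crew = 5.
Reduced cost of garden beds: c₃ − yᵀa₃ = 6 − (2·2 + 5·2) = 6 − 14 = -8.

-8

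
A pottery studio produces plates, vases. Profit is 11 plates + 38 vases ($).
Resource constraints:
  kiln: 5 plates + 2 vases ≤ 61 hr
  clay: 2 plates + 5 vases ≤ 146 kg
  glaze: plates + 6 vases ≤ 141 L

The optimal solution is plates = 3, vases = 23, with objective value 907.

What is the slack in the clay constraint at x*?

25

clay used = 2·3 + 5·23 = 121; slack = 146 − 121 = 25.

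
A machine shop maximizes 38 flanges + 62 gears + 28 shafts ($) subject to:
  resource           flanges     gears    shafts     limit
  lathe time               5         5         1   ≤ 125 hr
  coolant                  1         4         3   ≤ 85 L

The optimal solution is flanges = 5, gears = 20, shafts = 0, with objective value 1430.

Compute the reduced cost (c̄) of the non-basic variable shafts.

-2

At the optimum: lathe time uses 125 of 125 (binding); coolant uses 85 of 85 (binding).
The binding rows give the dual system: 5·y_lathe time + 1·y_coolant = 38 and 5·y_lathe time + 4·y_coolant = 62.
This yields shadow prices y_lathe time = 6, y_coolant = 8.
Reduced cost of shafts: c₃ − yᵀa₃ = 28 − (6·1 + 8·3) = 28 − 30 = -2.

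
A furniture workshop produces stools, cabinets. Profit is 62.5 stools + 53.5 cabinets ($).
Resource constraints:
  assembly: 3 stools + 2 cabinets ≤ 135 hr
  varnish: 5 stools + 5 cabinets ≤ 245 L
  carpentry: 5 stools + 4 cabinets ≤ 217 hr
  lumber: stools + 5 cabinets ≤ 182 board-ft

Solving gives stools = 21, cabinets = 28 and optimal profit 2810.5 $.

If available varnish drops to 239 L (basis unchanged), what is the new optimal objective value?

Check each constraint at x*: assembly 119/135 (slack 16); varnish 245/245 (tight); carpentry 217/217 (tight); lumber 161/182 (slack 21).
By complementary slackness, y = 0 for the non-binding constraints.
The binding rows give the dual system: 5·y_varnish + 5·y_carpentry = 62.5 and 5·y_varnish + 4·y_carpentry = 53.5.
Solving: y_varnish = 3.5, y_carpentry = 9.
Δz = y_varnish·Δb = 3.5 × (-6) = -21, so new z* = 2810.5 − 21 = 2789.5.

2789.5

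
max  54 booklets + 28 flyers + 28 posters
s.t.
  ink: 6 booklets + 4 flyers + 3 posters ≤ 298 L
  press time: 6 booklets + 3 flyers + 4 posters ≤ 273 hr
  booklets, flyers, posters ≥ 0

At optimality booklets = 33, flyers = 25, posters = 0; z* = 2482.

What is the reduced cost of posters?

At the optimum: ink uses 298 of 298 (binding); press time uses 273 of 273 (binding).
The binding rows give the dual system: 6·y_ink + 6·y_press time = 54 and 4·y_ink + 3·y_press time = 28.
This yields shadow prices y_ink = 1, y_press time = 8.
Reduced cost of posters: c₃ − yᵀa₃ = 28 − (1·3 + 8·4) = 28 − 35 = -7.

-7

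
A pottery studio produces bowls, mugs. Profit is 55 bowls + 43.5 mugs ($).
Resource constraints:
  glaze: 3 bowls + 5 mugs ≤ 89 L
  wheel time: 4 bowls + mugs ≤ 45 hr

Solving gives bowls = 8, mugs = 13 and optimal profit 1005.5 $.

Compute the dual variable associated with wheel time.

Check each constraint at x*: glaze 89/89 (tight); wheel time 45/45 (tight).
Dual feasibility on the basic columns requires 3·y_glaze + 4·y_wheel time = 55, 5·y_glaze + 1·y_wheel time = 43.5.
Solving: y_glaze = 7, y_wheel time = 8.5.
Shadow price of wheel time = 8.5.

8.5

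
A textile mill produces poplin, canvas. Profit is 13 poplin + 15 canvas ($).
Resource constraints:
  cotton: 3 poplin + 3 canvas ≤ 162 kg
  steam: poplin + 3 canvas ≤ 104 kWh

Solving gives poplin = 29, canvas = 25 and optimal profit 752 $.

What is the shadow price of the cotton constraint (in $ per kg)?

4

At the optimum: cotton uses 162 of 162 (binding); steam uses 104 of 104 (binding).
From A_Bᵀ y = c: 3·y_cotton + 1·y_steam = 13; 3·y_cotton + 3·y_steam = 15.
Solving: y_cotton = 4, y_steam = 1.
Shadow price of cotton = 4.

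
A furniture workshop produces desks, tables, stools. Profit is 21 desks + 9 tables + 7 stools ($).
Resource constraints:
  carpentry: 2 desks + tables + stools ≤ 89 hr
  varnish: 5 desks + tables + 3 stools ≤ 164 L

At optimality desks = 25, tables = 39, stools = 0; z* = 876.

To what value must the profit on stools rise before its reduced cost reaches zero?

Both carpentry and varnish are binding at x*.
Dual feasibility on the basic columns requires 2·y_carpentry + 5·y_varnish = 21, 1·y_carpentry + 1·y_varnish = 9.
This yields shadow prices y_carpentry = 8, y_varnish = 1.
stools enters the basis when its profit ≥ yᵀa₃ = 8·1 + 1·3 = 11.

11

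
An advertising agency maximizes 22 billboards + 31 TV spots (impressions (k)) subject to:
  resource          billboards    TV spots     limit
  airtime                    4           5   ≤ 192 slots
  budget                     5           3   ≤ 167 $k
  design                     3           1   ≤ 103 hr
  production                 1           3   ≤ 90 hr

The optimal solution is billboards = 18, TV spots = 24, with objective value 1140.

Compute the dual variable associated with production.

Check each constraint at x*: airtime 192/192 (tight); budget 162/167 (slack 5); design 78/103 (slack 25); production 90/90 (tight).
Since budget, design are not tight, their duals are 0.
The binding rows give the dual system: 4·y_airtime + 1·y_production = 22 and 5·y_airtime + 3·y_production = 31.
Solving: y_airtime = 5, y_production = 2.
Shadow price of production = 2.

2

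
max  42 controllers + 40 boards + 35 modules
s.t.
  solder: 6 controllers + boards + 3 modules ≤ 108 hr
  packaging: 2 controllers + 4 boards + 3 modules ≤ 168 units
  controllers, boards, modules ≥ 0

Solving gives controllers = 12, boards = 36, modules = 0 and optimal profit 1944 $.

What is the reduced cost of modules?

-4

Both solder and packaging are binding at x*.
The binding rows give the dual system: 6·y_solder + 2·y_packaging = 42 and 1·y_solder + 4·y_packaging = 40.
This yields shadow prices y_solder = 4, y_packaging = 9.
Reduced cost of modules: c₃ − yᵀa₃ = 35 − (4·3 + 9·3) = 35 − 39 = -4.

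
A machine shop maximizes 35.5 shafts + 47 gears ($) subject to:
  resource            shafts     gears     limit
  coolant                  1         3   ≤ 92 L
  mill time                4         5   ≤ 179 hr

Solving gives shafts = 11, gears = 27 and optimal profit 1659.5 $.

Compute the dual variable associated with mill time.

Check each constraint at x*: coolant 92/92 (tight); mill time 179/179 (tight).
Dual feasibility on the basic columns requires 1·y_coolant + 4·y_mill time = 35.5, 3·y_coolant + 5·y_mill time = 47.
→ y_coolant = 1.5 and y_mill time = 8.5.
Shadow price of mill time = 8.5.

8.5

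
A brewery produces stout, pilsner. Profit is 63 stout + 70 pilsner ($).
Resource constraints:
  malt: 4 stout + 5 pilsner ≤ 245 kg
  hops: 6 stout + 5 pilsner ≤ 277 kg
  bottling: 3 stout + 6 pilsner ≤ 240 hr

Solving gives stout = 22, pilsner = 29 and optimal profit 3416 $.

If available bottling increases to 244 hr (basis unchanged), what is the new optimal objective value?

Binding: hops and bottling. Non-binding: malt (12 unused).
By complementary slackness, y = 0 for the non-binding constraint.
The binding rows give the dual system: 6·y_hops + 3·y_bottling = 63 and 5·y_hops + 6·y_bottling = 70.
Solving: y_hops = 8, y_bottling = 5.
Δz = y_bottling·Δb = 5 × (4) = 20, so new z* = 3416 + 20 = 3436.

3436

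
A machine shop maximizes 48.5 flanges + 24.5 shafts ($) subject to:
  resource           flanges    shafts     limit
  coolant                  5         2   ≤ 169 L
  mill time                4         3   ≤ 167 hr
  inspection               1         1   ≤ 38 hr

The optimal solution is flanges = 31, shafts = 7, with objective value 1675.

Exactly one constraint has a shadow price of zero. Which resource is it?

mill time

coolant: 169/169 (binding)
mill time: 145/167 (slack 22)
inspection: 38/38 (binding)
By complementary slackness, a constraint with positive slack has shadow price 0 → mill time.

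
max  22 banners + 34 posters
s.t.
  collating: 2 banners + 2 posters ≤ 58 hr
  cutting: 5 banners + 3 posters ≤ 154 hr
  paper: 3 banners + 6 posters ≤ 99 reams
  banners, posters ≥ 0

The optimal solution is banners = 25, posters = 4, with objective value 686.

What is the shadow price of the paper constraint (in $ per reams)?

4

At the optimum: collating uses 58 of 58 (binding); cutting uses 137 of 154 (slack = 17); paper uses 99 of 99 (binding).
Since cutting is not tight, its dual is 0.
The binding rows give the dual system: 2·y_collating + 3·y_paper = 22 and 2·y_collating + 6·y_paper = 34.
This yields shadow prices y_collating = 5, y_paper = 4.
Shadow price of paper = 4.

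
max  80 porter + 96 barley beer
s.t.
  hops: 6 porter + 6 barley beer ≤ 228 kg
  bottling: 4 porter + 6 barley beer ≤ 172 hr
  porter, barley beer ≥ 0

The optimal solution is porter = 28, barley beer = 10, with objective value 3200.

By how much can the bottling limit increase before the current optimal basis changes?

56

Binding constraints: hops, bottling. The basis is B = [[6,6],[4,6]] with det 12.
Per unit increase in bottling, x* moves by d = (-0.5, 0.5).
The basis stays optimal until porter reaches 0; allowable increase = 56 hr.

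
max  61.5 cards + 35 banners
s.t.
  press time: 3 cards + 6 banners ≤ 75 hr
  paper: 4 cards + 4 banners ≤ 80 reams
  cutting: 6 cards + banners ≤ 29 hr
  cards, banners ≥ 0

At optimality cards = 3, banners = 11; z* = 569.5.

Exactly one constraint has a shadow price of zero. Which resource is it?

paper

press time: 75/75 (binding)
paper: 56/80 (slack 24)
cutting: 29/29 (binding)
By complementary slackness, a constraint with positive slack has shadow price 0 → paper.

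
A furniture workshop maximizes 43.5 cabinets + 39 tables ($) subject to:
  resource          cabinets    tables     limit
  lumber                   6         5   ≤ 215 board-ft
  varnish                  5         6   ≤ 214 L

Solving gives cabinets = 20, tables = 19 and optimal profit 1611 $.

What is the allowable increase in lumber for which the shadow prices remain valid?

Binding constraints: lumber, varnish. The basis is B = [[6,5],[5,6]] with det 11.
Per unit increase in lumber, x* moves by d = (0.5455, -0.4545).
The basis stays optimal until tables reaches 0; allowable increase = 41.8 board-ft.

41.8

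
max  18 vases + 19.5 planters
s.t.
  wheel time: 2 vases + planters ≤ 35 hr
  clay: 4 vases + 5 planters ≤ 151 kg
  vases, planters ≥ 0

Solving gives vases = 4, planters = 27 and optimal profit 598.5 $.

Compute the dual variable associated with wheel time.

2

At the optimum: wheel time uses 35 of 35 (binding); clay uses 151 of 151 (binding).
From A_Bᵀ y = c: 2·y_wheel time + 4·y_clay = 18; 1·y_wheel time + 5·y_clay = 19.5.
→ y_wheel time = 2 and y_clay = 3.5.
Shadow price of wheel time = 2.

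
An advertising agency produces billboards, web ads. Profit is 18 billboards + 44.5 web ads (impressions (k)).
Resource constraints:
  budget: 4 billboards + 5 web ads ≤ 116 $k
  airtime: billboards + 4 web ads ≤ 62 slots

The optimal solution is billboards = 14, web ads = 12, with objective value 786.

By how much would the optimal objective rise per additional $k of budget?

Check each constraint at x*: budget 116/116 (tight); airtime 62/62 (tight).
From A_Bᵀ y = c: 4·y_budget + 1·y_airtime = 18; 5·y_budget + 4·y_airtime = 44.5.
→ y_budget = 2.5 and y_airtime = 8.
Shadow price of budget = 2.5.

2.5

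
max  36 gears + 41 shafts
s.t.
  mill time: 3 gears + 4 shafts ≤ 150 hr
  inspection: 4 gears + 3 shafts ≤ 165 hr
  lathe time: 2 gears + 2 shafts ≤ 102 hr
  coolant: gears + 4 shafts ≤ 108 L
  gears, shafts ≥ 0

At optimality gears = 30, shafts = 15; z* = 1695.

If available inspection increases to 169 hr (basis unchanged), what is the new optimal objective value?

At the optimum: mill time uses 150 of 150 (binding); inspection uses 165 of 165 (binding); lathe time uses 90 of 102 (slack = 12); coolant uses 90 of 108 (slack = 18).
Slack constraints have shadow price 0 (complementary slackness).
The binding rows give the dual system: 3·y_mill time + 4·y_inspection = 36 and 4·y_mill time + 3·y_inspection = 41.
→ y_mill time = 8 and y_inspection = 3.
Δz = y_inspection·Δb = 3 × (4) = 12, so new z* = 1695 + 12 = 1707.

1707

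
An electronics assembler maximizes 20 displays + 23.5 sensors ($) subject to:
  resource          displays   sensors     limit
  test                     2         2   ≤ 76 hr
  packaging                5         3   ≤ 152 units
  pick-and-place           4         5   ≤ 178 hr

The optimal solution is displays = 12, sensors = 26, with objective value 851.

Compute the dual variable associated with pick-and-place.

At the optimum: test uses 76 of 76 (binding); packaging uses 138 of 152 (slack = 14); pick-and-place uses 178 of 178 (binding).
Since packaging is not tight, its dual is 0.
The binding rows give the dual system: 2·y_test + 4·y_pick-and-place = 20 and 2·y_test + 5·y_pick-and-place = 23.5.
Solving: y_test = 3, y_pick-and-place = 3.5.
Shadow price of pick-and-place = 3.5.

3.5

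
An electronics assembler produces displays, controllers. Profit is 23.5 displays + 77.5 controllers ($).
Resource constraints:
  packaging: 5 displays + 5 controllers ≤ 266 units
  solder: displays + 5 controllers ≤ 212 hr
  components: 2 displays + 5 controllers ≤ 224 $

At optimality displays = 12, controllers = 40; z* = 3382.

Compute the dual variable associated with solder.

7.5

Binding: solder and components. Non-binding: packaging (6 unused).
Slack constraints have shadow price 0 (complementary slackness).
From A_Bᵀ y = c: 1·y_solder + 2·y_components = 23.5; 5·y_solder + 5·y_components = 77.5.
This yields shadow prices y_solder = 7.5, y_components = 8.
Shadow price of solder = 7.5.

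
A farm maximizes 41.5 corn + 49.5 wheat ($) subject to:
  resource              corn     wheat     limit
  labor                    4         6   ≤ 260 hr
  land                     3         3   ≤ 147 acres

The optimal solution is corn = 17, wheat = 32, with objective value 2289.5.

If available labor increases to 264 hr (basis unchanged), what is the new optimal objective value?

2305.5

Both labor and land are binding at x*.
The binding rows give the dual system: 4·y_labor + 3·y_land = 41.5 and 6·y_labor + 3·y_land = 49.5.
Solving: y_labor = 4, y_land = 8.5.
Δz = y_labor·Δb = 4 × (4) = 16, so new z* = 2289.5 + 16 = 2305.5.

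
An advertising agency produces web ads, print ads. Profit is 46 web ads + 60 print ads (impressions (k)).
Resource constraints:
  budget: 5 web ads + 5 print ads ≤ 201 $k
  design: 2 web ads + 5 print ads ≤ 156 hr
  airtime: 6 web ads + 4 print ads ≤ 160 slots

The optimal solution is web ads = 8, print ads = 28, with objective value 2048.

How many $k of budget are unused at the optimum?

21

budget used = 5·8 + 5·28 = 180; slack = 201 − 180 = 21.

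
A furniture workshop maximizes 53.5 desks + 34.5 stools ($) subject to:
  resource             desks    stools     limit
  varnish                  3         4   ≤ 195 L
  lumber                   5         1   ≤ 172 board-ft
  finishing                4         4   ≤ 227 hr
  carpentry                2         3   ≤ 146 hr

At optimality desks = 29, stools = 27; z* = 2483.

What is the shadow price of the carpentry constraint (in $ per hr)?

0

At the optimum: varnish uses 195 of 195 (binding); lumber uses 172 of 172 (binding); finishing uses 224 of 227 (slack = 3); carpentry uses 139 of 146 (slack = 7).
Since finishing, carpentry are not tight, their duals are 0.
From A_Bᵀ y = c: 3·y_varnish + 5·y_lumber = 53.5; 4·y_varnish + 1·y_lumber = 34.5.
This yields shadow prices y_varnish = 7, y_lumber = 6.5.
Shadow price of carpentry = 0.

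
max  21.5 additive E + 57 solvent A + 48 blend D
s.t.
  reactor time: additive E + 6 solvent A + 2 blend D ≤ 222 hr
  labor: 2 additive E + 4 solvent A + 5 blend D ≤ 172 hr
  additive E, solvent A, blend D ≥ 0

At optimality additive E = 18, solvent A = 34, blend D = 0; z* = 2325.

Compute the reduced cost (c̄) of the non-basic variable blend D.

Both reactor time and labor are binding at x*.
The binding rows give the dual system: 1·y_reactor time + 2·y_labor = 21.5 and 6·y_reactor time + 4·y_labor = 57.
→ y_reactor time = 3.5 and y_labor = 9.
Reduced cost of blend D: c₃ − yᵀa₃ = 48 − (3.5·2 + 9·5) = 48 − 52 = -4.

-4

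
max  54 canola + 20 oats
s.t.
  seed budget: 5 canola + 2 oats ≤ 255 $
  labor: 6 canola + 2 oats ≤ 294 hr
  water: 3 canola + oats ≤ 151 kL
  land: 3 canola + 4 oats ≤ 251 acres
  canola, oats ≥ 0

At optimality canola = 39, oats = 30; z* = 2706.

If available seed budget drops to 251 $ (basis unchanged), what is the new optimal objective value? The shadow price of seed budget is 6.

2682

Δb = -4, so new z* = 2706 + (6)·(-4) = 2706 − 24 = 2682.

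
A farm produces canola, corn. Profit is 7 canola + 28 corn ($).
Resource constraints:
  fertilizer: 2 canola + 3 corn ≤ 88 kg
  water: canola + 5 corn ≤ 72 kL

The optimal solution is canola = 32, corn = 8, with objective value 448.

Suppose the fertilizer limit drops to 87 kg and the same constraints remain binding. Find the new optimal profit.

447

At the optimum: fertilizer uses 88 of 88 (binding); water uses 72 of 72 (binding).
Dual feasibility on the basic columns requires 2·y_fertilizer + 1·y_water = 7, 3·y_fertilizer + 5·y_water = 28.
→ y_fertilizer = 1 and y_water = 5.
Δz = y_fertilizer·Δb = 1 × (-1) = -1, so new z* = 448 − 1 = 447.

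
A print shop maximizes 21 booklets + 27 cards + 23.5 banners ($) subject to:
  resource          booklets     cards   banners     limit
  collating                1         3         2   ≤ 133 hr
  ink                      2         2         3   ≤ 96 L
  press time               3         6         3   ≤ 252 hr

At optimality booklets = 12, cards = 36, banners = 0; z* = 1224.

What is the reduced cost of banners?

At the optimum: collating uses 120 of 133 (slack = 13); ink uses 96 of 96 (binding); press time uses 252 of 252 (binding).
By complementary slackness, y = 0 for the non-binding constraint.
Dual feasibility on the basic columns requires 2·y_ink + 3·y_press time = 21, 2·y_ink + 6·y_press time = 27.
This yields shadow prices y_ink = 7.5, y_press time = 2.
Reduced cost of banners: c₃ − yᵀa₃ = 23.5 − (7.5·3 + 2·3) = 23.5 − 28.5 = -5.

-5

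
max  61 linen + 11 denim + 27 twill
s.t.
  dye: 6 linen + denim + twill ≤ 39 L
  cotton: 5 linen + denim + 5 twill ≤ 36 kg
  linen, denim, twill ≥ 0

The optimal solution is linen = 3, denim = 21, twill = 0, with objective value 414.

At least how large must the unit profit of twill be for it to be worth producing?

31

At the optimum: dye uses 39 of 39 (binding); cotton uses 36 of 36 (binding).
The binding rows give the dual system: 6·y_dye + 5·y_cotton = 61 and 1·y_dye + 1·y_cotton = 11.
This yields shadow prices y_dye = 6, y_cotton = 5.
twill enters the basis when its profit ≥ yᵀa₃ = 6·1 + 5·5 = 31.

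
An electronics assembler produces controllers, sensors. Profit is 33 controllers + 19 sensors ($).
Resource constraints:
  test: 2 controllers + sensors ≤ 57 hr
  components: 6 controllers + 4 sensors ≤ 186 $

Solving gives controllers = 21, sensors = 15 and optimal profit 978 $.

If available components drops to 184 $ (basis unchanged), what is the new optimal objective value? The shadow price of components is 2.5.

Δb = -2, so new z* = 978 + (2.5)·(-2) = 978 − 5 = 973.

973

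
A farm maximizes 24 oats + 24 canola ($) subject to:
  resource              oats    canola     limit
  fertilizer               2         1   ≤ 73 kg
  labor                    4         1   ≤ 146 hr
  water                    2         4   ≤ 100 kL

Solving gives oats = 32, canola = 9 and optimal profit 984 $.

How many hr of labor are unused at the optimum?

9

labor used = 4·32 + 1·9 = 137; slack = 146 − 137 = 9.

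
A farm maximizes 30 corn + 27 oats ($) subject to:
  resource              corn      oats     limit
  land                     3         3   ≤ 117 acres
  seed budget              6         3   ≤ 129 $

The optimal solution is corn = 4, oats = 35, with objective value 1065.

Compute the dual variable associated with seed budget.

1

At the optimum: land uses 117 of 117 (binding); seed budget uses 129 of 129 (binding).
Dual feasibility on the basic columns requires 3·y_land + 6·y_seed budget = 30, 3·y_land + 3·y_seed budget = 27.
Solving: y_land = 8, y_seed budget = 1.
Shadow price of seed budget = 1.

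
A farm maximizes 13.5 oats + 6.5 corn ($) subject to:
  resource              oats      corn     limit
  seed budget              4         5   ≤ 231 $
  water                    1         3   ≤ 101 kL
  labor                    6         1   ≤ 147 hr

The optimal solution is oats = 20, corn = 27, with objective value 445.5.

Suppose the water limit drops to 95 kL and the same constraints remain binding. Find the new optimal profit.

Binding: water and labor. Non-binding: seed budget (16 unused).
By complementary slackness, y = 0 for the non-binding constraint.
From A_Bᵀ y = c: 1·y_water + 6·y_labor = 13.5; 3·y_water + 1·y_labor = 6.5.
→ y_water = 1.5 and y_labor = 2.
Δz = y_water·Δb = 1.5 × (-6) = -9, so new z* = 445.5 − 9 = 436.5.

436.5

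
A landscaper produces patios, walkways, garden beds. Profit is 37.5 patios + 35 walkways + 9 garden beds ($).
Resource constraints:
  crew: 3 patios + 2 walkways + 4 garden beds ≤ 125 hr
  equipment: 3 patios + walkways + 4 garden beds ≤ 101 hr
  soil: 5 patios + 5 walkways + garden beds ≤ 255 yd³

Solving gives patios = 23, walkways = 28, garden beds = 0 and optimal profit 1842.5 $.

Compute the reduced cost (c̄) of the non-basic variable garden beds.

Binding: crew and soil. Non-binding: equipment (4 unused).
By complementary slackness, y = 0 for the non-binding constraint.
The binding rows give the dual system: 3·y_crew + 5·y_soil = 37.5 and 2·y_crew + 5·y_soil = 35.
Solving: y_crew = 2.5, y_soil = 6.
Reduced cost of garden beds: c₃ − yᵀa₃ = 9 − (2.5·4 + 6·1) = 9 − 16 = -7.

-7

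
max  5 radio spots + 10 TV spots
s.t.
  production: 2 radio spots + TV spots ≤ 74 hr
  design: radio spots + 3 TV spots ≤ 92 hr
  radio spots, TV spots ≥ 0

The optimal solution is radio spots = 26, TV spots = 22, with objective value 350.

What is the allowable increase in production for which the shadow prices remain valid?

110

Binding constraints: production, design. The basis is B = [[2,1],[1,3]] with det 5.
Per unit increase in production, x* moves by d = (0.6, -0.2).
The basis stays optimal until TV spots reaches 0; allowable increase = 110 hr.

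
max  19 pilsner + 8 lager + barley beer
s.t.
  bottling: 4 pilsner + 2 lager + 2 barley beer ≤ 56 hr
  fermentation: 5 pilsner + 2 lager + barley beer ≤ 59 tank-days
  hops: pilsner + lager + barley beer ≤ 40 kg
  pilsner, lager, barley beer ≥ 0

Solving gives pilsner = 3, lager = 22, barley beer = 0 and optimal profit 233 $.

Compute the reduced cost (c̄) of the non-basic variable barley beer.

Check each constraint at x*: bottling 56/56 (tight); fermentation 59/59 (tight); hops 25/40 (slack 15).
Slack constraints have shadow price 0 (complementary slackness).
From A_Bᵀ y = c: 4·y_bottling + 5·y_fermentation = 19; 2·y_bottling + 2·y_fermentation = 8.
This yields shadow prices y_bottling = 1, y_fermentation = 3.
Reduced cost of barley beer: c₃ − yᵀa₃ = 1 − (1·2 + 3·1) = 1 − 5 = -4.

-4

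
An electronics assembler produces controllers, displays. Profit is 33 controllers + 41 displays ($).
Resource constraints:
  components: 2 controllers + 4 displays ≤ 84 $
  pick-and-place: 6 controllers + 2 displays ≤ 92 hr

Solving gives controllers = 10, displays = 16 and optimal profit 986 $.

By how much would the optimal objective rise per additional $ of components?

9

At the optimum: components uses 84 of 84 (binding); pick-and-place uses 92 of 92 (binding).
The binding rows give the dual system: 2·y_components + 6·y_pick-and-place = 33 and 4·y_components + 2·y_pick-and-place = 41.
→ y_components = 9 and y_pick-and-place = 2.5.
Shadow price of components = 9.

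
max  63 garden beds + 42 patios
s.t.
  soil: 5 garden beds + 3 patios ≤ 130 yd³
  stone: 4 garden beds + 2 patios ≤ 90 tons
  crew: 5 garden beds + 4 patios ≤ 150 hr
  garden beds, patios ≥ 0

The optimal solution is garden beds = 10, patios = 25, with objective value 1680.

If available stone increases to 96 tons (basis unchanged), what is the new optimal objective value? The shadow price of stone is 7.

1722

Δb = 6, so new z* = 1680 + (7)·(6) = 1680 + 42 = 1722.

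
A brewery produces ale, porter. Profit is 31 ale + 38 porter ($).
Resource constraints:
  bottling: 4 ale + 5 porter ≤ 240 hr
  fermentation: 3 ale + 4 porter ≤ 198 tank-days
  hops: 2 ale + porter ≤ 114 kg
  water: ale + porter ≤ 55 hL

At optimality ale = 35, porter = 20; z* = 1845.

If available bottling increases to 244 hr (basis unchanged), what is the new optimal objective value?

1873

Check each constraint at x*: bottling 240/240 (tight); fermentation 185/198 (slack 13); hops 90/114 (slack 24); water 55/55 (tight).
Slack constraints have shadow price 0 (complementary slackness).
Dual feasibility on the basic columns requires 4·y_bottling + 1·y_water = 31, 5·y_bottling + 1·y_water = 38.
→ y_bottling = 7 and y_water = 3.
Δz = y_bottling·Δb = 7 × (4) = 28, so new z* = 1845 + 28 = 1873.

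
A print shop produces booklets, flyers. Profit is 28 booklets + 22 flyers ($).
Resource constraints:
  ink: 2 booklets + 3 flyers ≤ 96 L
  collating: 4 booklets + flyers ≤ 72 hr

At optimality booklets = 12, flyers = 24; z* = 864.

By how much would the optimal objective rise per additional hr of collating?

Both ink and collating are binding at x*.
Dual feasibility on the basic columns requires 2·y_ink + 4·y_collating = 28, 3·y_ink + 1·y_collating = 22.
Solving: y_ink = 6, y_collating = 4.
Shadow price of collating = 4.

4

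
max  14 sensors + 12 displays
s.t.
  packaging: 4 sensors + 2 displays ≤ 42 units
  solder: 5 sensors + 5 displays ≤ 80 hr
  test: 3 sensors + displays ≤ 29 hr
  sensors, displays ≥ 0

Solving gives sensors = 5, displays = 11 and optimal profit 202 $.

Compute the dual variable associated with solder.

At the optimum: packaging uses 42 of 42 (binding); solder uses 80 of 80 (binding); test uses 26 of 29 (slack = 3).
By complementary slackness, y = 0 for the non-binding constraint.
Dual feasibility on the basic columns requires 4·y_packaging + 5·y_solder = 14, 2·y_packaging + 5·y_solder = 12.
Solving: y_packaging = 1, y_solder = 2.
Shadow price of solder = 2.

2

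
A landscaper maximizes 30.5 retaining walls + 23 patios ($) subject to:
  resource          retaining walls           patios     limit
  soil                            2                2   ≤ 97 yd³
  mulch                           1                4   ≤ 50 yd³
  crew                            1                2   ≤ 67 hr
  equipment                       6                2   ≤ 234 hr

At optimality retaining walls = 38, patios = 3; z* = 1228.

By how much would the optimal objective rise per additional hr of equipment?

At the optimum: soil uses 82 of 97 (slack = 15); mulch uses 50 of 50 (binding); crew uses 44 of 67 (slack = 23); equipment uses 234 of 234 (binding).
Since soil, crew are not tight, their duals are 0.
The binding rows give the dual system: 1·y_mulch + 6·y_equipment = 30.5 and 4·y_mulch + 2·y_equipment = 23.
Solving: y_mulch = 3.5, y_equipment = 4.5.
Shadow price of equipment = 4.5.

4.5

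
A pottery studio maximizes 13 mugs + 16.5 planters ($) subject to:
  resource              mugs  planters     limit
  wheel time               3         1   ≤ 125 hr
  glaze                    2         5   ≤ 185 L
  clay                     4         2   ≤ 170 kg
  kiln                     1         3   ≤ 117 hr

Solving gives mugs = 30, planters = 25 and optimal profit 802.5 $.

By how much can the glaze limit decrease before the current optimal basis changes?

Binding constraints: glaze, clay. The basis is B = [[2,5],[4,2]] with det -16.
Per unit decrease in glaze, x* moves by d = (0.125, -0.25).
The basis stays optimal until wheel time becomes binding; allowable decrease = 80 L.

80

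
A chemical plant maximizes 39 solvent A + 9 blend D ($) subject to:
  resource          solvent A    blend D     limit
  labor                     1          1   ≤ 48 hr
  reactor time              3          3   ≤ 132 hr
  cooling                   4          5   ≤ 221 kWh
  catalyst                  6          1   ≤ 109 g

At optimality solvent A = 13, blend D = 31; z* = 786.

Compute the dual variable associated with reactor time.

Check each constraint at x*: labor 44/48 (slack 4); reactor time 132/132 (tight); cooling 207/221 (slack 14); catalyst 109/109 (tight).
Slack constraints have shadow price 0 (complementary slackness).
Dual feasibility on the basic columns requires 3·y_reactor time + 6·y_catalyst = 39, 3·y_reactor time + 1·y_catalyst = 9.
This yields shadow prices y_reactor time = 1, y_catalyst = 6.
Shadow price of reactor time = 1.

1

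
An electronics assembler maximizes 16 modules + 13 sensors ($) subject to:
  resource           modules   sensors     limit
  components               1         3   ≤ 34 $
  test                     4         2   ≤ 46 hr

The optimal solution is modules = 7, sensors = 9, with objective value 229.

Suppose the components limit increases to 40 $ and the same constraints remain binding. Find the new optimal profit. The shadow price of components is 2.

Δb = 6, so new z* = 229 + (2)·(6) = 229 + 12 = 241.

241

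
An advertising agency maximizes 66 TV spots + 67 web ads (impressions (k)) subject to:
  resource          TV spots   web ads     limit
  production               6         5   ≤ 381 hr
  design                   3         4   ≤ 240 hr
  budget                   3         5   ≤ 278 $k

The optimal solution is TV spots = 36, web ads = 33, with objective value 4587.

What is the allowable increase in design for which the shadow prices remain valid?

3

Binding constraints: production, design. The basis is B = [[6,5],[3,4]] with det 9.
Per unit increase in design, x* moves by d = (-0.5556, 0.6667).
The basis stays optimal until budget becomes binding; allowable increase = 3 hr.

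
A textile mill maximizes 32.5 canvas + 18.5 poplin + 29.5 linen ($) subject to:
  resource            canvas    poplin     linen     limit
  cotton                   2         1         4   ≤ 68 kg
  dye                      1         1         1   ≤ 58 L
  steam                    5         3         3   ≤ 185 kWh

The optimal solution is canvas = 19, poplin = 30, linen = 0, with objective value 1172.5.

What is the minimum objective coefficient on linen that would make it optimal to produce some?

33.5

Binding: cotton and steam. Non-binding: dye (9 unused).
Slack constraints have shadow price 0 (complementary slackness).
The binding rows give the dual system: 2·y_cotton + 5·y_steam = 32.5 and 1·y_cotton + 3·y_steam = 18.5.
This yields shadow prices y_cotton = 5, y_steam = 4.5.
linen enters the basis when its profit ≥ yᵀa₃ = 5·4 + 4.5·3 = 33.5.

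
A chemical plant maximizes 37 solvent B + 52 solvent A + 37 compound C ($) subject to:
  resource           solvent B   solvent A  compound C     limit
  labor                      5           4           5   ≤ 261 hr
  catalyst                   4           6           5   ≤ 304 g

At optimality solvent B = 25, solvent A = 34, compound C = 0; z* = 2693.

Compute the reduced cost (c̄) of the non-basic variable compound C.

-8

At the optimum: labor uses 261 of 261 (binding); catalyst uses 304 of 304 (binding).
Dual feasibility on the basic columns requires 5·y_labor + 4·y_catalyst = 37, 4·y_labor + 6·y_catalyst = 52.
This yields shadow prices y_labor = 1, y_catalyst = 8.
Reduced cost of compound C: c₃ − yᵀa₃ = 37 − (1·5 + 8·5) = 37 − 45 = -8.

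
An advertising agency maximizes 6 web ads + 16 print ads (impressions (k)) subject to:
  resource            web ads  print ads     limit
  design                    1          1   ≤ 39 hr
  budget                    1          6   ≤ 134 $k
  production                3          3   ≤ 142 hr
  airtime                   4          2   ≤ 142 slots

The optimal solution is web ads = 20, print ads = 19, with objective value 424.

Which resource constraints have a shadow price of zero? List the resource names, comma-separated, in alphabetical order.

airtime, production

design: 39/39 (binding)
budget: 134/134 (binding)
production: 117/142 (slack 25)
airtime: 118/142 (slack 24)
By complementary slackness, a constraint with positive slack has shadow price 0 → airtime, production.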